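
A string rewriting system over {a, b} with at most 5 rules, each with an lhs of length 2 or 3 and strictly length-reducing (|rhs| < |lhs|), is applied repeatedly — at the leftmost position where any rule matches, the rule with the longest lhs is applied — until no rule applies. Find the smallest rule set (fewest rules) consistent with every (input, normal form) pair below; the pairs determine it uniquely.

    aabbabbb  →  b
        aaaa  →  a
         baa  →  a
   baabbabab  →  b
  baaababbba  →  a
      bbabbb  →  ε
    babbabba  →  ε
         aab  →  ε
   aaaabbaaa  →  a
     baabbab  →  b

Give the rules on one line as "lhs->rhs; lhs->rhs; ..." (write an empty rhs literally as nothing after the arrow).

  | aabbabbb => abbabbb => babbb => bbb => b
  | aaaa => aaa => aa => a
  | baa => a
  | baabbabab => abbabab => babab => bab => b

aa->a; ab->; ba->; bb->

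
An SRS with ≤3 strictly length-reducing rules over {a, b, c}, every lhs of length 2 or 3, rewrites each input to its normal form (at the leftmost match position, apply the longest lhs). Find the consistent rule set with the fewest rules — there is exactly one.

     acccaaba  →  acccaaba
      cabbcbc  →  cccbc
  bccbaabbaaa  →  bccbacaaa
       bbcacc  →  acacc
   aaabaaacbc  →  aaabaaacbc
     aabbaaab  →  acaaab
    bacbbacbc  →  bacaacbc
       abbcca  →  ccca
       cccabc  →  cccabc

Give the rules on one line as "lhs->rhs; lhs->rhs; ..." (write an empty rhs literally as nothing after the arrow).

  | acccaaba
  | cabbcbc => cccbc
  | bccbaabbaaa => bccbacaaa
  | bbcacc => acacc

abb->c; bb->a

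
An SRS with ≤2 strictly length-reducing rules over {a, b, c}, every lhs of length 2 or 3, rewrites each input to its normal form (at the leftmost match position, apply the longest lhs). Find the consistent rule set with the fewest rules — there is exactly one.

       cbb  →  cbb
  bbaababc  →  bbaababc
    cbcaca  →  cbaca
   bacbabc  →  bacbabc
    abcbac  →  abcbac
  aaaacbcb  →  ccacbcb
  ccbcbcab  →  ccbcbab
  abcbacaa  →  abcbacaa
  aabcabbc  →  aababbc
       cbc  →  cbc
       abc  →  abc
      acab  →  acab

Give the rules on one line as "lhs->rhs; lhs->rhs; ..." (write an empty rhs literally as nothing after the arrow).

aaa->cc; bca->ba

  | cbb
  | bbaababc
  | cbcaca => cbaca
  | bacbabc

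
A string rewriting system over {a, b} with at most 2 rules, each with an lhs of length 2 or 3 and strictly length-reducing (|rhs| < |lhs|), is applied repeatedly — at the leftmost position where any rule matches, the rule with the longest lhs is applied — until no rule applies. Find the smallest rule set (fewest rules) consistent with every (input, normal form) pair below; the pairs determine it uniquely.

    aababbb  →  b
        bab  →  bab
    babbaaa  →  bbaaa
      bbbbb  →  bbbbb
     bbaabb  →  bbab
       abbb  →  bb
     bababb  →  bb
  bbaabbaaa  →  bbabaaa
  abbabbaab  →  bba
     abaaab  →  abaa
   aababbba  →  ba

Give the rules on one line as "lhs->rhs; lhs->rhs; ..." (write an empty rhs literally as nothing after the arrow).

aab->a; abb->b

  | aababbb => aabbb => abb => b
  | bab
  | babbaaa => bbaaa
  | bbbbb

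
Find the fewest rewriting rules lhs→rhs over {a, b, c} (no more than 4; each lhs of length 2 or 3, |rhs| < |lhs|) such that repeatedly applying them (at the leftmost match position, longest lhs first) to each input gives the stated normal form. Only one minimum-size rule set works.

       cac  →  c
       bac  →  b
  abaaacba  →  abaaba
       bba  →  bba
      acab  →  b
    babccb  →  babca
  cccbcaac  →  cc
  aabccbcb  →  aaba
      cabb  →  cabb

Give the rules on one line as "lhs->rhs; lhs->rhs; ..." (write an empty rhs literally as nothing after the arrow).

ac->; aca->; cb->a

  | cac => c
  | bac => b
  | abaaacba => abaaba
  | bba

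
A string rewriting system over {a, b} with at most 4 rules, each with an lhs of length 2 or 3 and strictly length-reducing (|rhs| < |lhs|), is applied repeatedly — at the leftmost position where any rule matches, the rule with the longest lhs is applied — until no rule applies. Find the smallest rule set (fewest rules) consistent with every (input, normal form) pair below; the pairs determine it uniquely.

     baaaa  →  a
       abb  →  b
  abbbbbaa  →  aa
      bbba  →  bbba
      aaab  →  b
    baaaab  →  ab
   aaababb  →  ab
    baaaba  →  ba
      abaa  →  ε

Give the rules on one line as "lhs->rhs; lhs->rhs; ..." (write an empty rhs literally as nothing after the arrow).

  | baaaa => aaaa => a
  | abb => b
  | abbbbbaa => bbbbaa => bbbaa => bbaa => baa => aa
  | bbba

aaa->; abb->b; baa->aa; bab->a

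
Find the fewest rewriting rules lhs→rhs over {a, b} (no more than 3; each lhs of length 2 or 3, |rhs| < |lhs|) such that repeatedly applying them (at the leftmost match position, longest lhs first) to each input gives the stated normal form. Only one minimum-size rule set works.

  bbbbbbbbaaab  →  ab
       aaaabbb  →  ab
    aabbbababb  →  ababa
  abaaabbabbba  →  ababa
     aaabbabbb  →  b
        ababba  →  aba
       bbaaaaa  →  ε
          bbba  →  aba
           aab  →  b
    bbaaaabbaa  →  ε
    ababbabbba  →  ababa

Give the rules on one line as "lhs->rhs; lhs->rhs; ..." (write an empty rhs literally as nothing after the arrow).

  | bbbbbbbbaaab => abbbbbbaaab => aabbbbaaab => bbbbaaab => abbaaab => aaaaab => aaab => ab
  | aaaabbb => aabbb => bbb => ab
  | aabbbababb => bbbababb => abababb => ababaa => ababa
  | abaaabbabbba => abaabbabbba => ababbabbba => abaaabbba => abaabbba => ababbba => abaaba => ababa

aa->; baa->ba; bb->a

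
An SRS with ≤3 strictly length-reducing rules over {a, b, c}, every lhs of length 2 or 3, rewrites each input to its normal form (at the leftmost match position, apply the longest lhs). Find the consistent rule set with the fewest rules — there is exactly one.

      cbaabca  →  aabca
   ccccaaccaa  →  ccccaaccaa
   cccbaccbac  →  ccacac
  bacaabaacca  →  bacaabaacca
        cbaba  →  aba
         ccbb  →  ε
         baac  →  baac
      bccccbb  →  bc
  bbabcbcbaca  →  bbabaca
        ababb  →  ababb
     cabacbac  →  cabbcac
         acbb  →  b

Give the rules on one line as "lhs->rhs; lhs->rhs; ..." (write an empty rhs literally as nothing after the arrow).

acb->bc; bcc->a; cb->

  | cbaabca => aabca
  | ccccaaccaa
  | cccbaccbac => ccaccbac => ccacac
  | bacaabaacca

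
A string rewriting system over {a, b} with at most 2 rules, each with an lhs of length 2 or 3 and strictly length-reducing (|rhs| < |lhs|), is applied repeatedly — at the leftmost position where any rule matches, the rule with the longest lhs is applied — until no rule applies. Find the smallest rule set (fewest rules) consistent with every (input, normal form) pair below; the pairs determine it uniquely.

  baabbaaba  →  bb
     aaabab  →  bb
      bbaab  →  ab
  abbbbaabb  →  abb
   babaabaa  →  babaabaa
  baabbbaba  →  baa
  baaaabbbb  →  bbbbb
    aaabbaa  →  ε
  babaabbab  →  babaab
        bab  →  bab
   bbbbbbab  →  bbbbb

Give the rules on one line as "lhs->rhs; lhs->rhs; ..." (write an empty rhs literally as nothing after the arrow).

aaa->bb; bba->

  | baabbaaba => baaaba => bbbba => bb
  | aaabab => bbbab => bb
  | bbaab => ab
  | abbbbaabb => abbabb => abb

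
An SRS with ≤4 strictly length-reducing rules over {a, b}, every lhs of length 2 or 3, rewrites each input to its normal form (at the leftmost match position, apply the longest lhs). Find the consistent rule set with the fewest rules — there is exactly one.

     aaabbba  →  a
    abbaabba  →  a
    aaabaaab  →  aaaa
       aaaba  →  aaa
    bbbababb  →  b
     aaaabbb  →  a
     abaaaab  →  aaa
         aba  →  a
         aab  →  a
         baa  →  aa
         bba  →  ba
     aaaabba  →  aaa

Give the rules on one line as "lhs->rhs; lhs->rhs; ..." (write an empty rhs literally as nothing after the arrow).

  | aaabbba => aabba => aba => a
  | abbaabba => baabba => aabba => aba => a
  | aaabaaab => aaaaab => aaaa
  | aaaba => aaa

ab->; baa->aa; bb->b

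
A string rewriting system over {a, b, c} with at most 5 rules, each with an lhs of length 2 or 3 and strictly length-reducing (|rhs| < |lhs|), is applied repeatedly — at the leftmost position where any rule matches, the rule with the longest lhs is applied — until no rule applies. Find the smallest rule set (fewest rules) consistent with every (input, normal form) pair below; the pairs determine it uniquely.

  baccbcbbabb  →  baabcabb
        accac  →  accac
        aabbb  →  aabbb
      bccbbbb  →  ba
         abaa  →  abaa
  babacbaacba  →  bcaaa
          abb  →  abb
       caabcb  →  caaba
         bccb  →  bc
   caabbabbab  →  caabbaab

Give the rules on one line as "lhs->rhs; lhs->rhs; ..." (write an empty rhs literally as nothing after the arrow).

aac->ac; bab->bc; cb->a; ccb->ab

  | baccbcbbabb => baabcbbabb => baabababb => baabcabb
  | accac
  | aabbb
  | bccbbbb => babbbb => bcbbb => babb => bcb => ba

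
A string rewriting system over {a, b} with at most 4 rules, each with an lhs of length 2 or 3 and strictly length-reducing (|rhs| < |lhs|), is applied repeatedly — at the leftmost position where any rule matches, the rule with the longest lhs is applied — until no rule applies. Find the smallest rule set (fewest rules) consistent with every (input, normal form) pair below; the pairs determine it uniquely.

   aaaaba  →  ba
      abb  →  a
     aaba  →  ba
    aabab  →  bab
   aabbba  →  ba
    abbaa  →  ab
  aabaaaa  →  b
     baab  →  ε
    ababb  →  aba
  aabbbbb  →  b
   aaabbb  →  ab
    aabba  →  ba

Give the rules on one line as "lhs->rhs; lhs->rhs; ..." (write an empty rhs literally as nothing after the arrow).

  | aaaaba => aaba => ba
  | abb => a
  | aaba => ba
  | aabab => bab

aa->; bb->; bba->ba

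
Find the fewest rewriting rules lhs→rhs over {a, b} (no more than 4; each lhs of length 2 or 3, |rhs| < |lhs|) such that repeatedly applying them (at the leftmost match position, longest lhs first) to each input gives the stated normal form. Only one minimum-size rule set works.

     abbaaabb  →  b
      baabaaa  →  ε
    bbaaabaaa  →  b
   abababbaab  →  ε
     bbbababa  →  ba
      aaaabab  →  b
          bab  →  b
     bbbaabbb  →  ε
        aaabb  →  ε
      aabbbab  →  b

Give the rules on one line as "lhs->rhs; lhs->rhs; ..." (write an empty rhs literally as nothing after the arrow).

  | abbaaabb => baaabb => baabb => bbb => b
  | baabaaa => bbaaa => aaa => aa => ε
  | bbaaabaaa => aaabaaa => aabaaa => baaa => baa => b
  | abababbaab => ababbaab => abbaab => baab => bb => ε

aa->; aaa->aa; ab->; bb->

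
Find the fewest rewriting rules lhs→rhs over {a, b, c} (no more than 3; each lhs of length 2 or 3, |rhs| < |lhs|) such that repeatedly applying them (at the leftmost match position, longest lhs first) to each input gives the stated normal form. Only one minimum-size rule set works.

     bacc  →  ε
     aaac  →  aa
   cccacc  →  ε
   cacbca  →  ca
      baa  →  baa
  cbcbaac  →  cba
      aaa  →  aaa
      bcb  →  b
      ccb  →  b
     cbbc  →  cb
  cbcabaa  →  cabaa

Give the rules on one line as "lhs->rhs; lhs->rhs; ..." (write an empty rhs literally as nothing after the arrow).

  | bacc => bc => ε
  | aaac => aa
  | cccacc => cacc => cc => ε
  | cacbca => cbca => ca

ac->; bc->; cc->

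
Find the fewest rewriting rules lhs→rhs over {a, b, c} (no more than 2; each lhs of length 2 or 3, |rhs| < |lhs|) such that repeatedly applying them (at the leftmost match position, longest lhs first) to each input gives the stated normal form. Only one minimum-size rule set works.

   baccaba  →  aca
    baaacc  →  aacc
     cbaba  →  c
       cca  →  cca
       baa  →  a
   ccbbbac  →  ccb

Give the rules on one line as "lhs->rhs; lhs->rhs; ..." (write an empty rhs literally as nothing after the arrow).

ba->; bac->a

  | baccaba => acaba => aca
  | baaacc => aacc
  | cbaba => cba => c
  | cca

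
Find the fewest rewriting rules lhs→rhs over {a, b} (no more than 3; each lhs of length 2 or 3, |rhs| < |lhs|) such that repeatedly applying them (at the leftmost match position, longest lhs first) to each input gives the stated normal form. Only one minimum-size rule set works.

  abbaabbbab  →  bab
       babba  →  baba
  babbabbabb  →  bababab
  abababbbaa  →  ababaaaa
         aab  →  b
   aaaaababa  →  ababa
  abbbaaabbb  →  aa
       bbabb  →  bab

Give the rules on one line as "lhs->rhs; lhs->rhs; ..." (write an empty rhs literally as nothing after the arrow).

  | abbaabbbab => abaabbbab => abbbbab => aabab => bab
  | babba => baba
  | babbabbabb => bababbabb => babababb => bababab
  | abababbbaa => ababaaaa

aab->b; bb->b; bbb->a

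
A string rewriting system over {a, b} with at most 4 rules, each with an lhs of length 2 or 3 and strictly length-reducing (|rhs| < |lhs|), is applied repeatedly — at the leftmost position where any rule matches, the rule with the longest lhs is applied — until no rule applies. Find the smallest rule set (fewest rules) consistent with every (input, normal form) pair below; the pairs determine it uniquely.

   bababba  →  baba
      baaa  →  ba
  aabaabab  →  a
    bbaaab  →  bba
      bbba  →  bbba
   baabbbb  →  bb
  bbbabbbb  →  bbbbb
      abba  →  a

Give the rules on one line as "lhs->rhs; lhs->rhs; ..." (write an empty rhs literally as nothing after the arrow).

  | bababba => baba
  | baaa => baa => ba
  | aabaabab => aaabab => aabab => aab => a
  | bbaaab => bbaab => bba

aa->a; aab->a; abb->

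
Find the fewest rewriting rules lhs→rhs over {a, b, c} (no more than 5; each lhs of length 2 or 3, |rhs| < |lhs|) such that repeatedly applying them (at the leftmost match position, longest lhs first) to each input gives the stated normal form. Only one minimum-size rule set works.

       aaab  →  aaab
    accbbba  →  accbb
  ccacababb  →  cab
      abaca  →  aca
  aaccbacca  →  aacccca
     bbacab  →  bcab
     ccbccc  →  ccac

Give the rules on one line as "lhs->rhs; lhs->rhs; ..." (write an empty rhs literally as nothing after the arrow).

  | aaab
  | accbbba => accbb
  | ccacababb => ccacaab => ccaab => cab
  | abaca => aca

ba->; bab->a; bcc->a; caa->a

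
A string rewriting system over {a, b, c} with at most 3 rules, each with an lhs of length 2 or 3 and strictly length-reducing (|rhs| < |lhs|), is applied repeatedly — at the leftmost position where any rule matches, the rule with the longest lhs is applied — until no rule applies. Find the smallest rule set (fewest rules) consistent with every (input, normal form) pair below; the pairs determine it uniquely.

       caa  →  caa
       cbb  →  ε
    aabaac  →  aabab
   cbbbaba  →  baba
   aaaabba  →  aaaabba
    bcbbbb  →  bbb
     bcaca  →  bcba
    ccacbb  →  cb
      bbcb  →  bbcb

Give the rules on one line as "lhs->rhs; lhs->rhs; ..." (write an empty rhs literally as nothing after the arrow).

  | caa
  | cbb => ε
  | aabaac => aabab
  | cbbbaba => baba

ac->b; cbb->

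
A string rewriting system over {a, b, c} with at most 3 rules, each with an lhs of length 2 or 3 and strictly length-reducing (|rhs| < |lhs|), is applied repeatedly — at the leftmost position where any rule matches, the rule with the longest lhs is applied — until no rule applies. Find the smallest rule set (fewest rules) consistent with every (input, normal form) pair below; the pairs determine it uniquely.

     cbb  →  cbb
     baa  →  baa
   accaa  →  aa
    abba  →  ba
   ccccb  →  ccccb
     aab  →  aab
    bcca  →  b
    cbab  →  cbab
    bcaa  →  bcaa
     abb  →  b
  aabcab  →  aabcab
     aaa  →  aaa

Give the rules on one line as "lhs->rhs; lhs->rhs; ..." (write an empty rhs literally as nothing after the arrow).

abb->b; cca->

  | cbb
  | baa
  | accaa => aa
  | abba => ba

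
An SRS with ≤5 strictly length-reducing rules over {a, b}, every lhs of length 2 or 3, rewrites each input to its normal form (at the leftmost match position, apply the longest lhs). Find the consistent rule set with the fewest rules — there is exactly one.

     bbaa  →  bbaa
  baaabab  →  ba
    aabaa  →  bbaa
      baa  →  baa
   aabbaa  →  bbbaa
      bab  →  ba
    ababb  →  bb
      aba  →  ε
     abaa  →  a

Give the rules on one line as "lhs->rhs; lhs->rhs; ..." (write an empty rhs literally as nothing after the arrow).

aab->bb; ab->a; aba->; abb->

  | bbaa
  | baaabab => babbab => bab => ba
  | aabaa => bbaa
  | baa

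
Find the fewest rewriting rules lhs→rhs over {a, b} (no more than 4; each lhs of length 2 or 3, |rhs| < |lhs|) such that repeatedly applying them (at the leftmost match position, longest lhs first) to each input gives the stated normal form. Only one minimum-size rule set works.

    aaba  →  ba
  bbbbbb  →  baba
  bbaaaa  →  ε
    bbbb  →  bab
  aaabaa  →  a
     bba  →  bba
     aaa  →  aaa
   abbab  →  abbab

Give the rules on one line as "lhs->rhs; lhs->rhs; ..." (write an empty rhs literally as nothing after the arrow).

aab->b; baa->; bbb->ba

  | aaba => ba
  | bbbbbb => babbb => baba
  | bbaaaa => baa => ε
  | bbbb => bab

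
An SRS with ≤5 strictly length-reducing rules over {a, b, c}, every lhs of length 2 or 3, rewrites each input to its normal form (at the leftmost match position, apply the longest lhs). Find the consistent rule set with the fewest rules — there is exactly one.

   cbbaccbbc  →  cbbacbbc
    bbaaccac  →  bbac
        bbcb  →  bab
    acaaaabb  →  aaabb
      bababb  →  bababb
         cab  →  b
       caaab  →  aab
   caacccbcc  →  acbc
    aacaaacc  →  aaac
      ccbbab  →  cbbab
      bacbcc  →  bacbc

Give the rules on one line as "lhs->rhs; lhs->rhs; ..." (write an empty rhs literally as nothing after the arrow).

aca->; bcb->ab; ca->; cc->c

  | cbbaccbbc => cbbacbbc
  | bbaaccac => bbaacac => bbac
  | bbcb => bab
  | acaaaabb => aaabb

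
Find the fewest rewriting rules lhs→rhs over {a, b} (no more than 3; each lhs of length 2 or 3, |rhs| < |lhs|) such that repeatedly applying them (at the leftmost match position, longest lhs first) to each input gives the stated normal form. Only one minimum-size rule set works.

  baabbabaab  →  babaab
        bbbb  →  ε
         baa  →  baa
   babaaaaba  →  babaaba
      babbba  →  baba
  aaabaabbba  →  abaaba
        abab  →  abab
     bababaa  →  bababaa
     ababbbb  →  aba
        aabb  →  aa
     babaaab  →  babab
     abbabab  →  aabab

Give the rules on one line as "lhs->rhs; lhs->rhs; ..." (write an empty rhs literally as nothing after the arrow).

  | baabbabaab => baaabaab => babaab
  | bbbb => bb => ε
  | baa
  | babaaaaba => babaaba

aaa->a; bb->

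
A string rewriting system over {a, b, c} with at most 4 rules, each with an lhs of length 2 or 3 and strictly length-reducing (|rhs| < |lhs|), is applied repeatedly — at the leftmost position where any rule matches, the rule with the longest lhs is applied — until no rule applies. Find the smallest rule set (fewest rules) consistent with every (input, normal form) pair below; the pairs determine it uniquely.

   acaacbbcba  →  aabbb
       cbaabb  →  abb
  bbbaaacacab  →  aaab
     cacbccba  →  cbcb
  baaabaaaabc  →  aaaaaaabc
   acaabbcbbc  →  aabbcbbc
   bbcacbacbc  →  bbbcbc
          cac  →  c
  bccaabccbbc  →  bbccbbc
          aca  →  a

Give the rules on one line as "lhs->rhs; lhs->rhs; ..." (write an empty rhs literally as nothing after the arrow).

acb->ab; ba->a; ca->; cba->b

  | acaacbbcba => aacbbcba => aabbcba => aabbb
  | cbaabb => babb => abb
  | bbbaaacacab => bbaaacacab => baaacacab => aaacacab => aaacab => aaab
  | cacbccba => cbccba => cbcb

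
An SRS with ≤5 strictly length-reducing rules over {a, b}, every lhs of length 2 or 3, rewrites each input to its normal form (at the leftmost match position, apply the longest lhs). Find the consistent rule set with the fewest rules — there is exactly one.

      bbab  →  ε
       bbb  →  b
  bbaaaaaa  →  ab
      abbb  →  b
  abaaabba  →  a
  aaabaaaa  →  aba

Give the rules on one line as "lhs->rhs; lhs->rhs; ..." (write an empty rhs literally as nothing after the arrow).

aaa->ab; abb->; bab->; bb->b

  | bbab => bab => ε
  | bbb => bb => b
  | bbaaaaaa => baaaaaa => babaaa => aaa => ab
  | abbb => b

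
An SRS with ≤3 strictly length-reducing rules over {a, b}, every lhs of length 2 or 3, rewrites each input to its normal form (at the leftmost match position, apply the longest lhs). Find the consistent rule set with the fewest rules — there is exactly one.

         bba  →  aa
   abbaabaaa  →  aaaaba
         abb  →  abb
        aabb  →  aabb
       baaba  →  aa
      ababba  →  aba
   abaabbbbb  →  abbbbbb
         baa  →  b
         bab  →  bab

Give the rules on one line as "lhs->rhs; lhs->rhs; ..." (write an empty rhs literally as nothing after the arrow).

baa->b; bba->aa

  | bba => aa
  | abbaabaaa => aaaabaaa => aaaaba
  | abb
  | aabb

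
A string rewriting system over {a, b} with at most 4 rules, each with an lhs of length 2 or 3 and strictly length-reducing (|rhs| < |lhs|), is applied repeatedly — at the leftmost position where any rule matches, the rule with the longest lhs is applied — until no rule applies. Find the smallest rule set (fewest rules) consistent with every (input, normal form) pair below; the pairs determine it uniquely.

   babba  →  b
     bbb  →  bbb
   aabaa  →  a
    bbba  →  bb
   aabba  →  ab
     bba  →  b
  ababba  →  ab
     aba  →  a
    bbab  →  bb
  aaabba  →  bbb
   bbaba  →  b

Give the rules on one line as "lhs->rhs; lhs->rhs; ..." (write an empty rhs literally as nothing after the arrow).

  | babba => bba => b
  | bbb
  | aabaa => abaa => aa => a
  | bbba => bb

aa->a; aaa->bb; ba->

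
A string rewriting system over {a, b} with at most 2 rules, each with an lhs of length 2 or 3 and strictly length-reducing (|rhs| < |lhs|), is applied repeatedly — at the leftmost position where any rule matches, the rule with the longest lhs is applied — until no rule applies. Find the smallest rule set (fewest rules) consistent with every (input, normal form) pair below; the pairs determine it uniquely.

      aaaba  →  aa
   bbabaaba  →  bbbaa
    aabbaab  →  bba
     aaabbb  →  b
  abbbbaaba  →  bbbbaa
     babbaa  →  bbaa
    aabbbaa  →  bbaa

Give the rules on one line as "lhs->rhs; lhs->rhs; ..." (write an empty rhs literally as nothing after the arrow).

aab->ba; ab->

  | aaaba => abaa => aa
  | bbabaaba => bbaaba => bbbaa
  | aabbaab => babaab => baab => bba
  | aaabbb => ababb => abb => b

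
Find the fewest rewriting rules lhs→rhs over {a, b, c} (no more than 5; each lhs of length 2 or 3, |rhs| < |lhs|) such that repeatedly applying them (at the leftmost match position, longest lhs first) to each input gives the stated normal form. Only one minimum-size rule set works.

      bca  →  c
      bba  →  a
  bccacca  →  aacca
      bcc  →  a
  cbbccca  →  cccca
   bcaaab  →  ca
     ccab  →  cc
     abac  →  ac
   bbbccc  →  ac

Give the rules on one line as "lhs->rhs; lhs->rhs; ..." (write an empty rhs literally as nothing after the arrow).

ab->; bb->; bca->c; bcc->a

  | bca => c
  | bba => a
  | bccacca => aacca
  | bcc => a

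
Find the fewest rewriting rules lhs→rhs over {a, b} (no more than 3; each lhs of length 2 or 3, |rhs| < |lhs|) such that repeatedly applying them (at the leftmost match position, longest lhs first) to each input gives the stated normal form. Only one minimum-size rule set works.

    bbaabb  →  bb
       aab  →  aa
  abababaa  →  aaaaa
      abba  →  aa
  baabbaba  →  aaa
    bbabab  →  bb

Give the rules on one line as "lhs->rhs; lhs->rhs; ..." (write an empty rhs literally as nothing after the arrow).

  | bbaabb => babb => bb
  | aab => aa
  | abababaa => aababaa => aaabaa => aaaaa
  | abba => aba => aa

ab->a; ba->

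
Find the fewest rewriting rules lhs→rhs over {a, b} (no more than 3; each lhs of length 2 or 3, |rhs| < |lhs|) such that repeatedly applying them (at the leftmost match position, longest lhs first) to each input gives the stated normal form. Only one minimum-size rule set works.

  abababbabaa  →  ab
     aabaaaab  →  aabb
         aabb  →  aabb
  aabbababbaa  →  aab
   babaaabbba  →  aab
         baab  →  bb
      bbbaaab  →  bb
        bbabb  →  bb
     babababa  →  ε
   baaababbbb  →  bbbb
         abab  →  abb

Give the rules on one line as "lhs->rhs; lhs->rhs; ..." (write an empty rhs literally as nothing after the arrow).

ba->b; bba->

  | abababbabaa => abbabbabaa => abbabaa => abaa => aba => ab
  | aabaaaab => aabaaab => aabaab => aabab => aabb
  | aabb
  | aabbababbaa => aababbaa => aabbbaa => aaba => aab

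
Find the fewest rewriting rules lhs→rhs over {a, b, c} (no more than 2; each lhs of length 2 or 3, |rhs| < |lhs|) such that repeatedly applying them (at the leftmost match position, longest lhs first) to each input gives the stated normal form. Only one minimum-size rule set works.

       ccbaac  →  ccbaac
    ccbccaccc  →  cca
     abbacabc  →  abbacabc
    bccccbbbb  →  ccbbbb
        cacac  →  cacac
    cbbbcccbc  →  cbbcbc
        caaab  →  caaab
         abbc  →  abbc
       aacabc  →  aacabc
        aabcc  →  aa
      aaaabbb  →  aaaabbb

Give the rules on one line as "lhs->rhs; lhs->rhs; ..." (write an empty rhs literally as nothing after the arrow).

  | ccbaac
  | ccbccaccc => ccaccc => cca
  | abbacabc
  | bccccbbbb => ccbbbb

bcc->; ccc->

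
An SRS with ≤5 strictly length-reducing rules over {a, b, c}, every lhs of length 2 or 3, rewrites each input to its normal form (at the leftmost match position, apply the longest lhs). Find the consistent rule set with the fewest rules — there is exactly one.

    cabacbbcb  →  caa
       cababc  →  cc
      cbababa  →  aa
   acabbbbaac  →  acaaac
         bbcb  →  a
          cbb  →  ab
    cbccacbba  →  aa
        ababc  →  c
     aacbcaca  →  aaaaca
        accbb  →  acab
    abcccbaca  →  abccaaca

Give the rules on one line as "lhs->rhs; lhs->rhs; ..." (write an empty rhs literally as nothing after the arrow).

  | cabacbbcb => caacbbcb => caaabcb => cacb => caa
  | cababc => caabc => cc
  | cbababa => aababa => aba => aa
  | acabbbbaac => acabbbaac => acabbaac => acabaac => acaaac

aab->; ba->a; cb->a; cbc->cb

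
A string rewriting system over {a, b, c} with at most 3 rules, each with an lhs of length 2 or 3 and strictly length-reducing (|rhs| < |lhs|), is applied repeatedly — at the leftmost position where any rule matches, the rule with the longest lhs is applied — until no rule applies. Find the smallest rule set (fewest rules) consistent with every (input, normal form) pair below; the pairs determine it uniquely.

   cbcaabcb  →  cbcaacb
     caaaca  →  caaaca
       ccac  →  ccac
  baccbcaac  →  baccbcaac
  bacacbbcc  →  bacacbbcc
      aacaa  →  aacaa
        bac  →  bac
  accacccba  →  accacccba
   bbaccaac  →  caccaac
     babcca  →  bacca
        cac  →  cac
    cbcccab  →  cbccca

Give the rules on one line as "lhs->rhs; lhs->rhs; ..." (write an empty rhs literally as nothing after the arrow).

ab->a; bba->ca

  | cbcaabcb => cbcaacb
  | caaaca
  | ccac
  | baccbcaac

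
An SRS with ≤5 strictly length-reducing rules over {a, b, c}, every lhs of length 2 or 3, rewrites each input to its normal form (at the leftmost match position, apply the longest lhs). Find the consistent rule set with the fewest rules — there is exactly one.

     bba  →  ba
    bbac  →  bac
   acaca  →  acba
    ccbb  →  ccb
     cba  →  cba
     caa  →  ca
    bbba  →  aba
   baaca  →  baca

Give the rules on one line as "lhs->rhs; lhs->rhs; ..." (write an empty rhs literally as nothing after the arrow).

  | bba => ba
  | bbac => bac
  | acaca => acba
  | ccbb => ccb

aa->a; bb->b; bbb->ab; cac->cb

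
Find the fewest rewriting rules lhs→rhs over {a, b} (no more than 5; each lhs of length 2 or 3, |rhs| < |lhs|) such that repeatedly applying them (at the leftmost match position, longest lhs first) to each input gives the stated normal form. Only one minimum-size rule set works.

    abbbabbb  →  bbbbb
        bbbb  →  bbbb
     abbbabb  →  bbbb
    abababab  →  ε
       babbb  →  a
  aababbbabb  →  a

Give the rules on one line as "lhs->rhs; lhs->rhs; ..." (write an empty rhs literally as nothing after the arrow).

  | abbbabbb => bbabbb => bbbbb
  | bbbb
  | abbbabb => bbabb => bbbb
  | abababab => ababab => abab => ab => ε

ab->; ba->a; bab->ba; bba->bb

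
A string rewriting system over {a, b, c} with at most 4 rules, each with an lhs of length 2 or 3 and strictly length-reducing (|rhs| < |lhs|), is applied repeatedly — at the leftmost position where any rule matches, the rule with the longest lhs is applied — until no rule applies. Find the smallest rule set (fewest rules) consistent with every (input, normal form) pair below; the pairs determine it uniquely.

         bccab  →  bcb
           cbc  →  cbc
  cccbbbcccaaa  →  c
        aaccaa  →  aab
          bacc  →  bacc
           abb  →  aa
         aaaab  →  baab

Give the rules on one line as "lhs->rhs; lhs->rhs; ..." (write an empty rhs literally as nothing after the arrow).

  | bccab => bcb
  | cbc
  | cccbbbcccaaa => cccabcccaaa => ccbcccaaa => ccbccaa => ccbca => ccbb => cca => c
  | aaccaa => aaca => aab

aaa->ba; bb->a; ca->b; cca->c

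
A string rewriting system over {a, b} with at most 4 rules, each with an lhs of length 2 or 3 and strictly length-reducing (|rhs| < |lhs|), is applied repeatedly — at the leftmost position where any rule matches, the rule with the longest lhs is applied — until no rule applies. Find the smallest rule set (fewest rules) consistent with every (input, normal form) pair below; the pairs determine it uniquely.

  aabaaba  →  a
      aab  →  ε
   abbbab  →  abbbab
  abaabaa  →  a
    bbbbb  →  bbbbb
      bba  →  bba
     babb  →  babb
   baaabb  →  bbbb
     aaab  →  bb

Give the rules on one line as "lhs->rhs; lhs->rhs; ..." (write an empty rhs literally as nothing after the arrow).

aaa->b; aab->; aba->

  | aabaaba => aaba => a
  | aab => ε
  | abbbab
  | abaabaa => abaa => a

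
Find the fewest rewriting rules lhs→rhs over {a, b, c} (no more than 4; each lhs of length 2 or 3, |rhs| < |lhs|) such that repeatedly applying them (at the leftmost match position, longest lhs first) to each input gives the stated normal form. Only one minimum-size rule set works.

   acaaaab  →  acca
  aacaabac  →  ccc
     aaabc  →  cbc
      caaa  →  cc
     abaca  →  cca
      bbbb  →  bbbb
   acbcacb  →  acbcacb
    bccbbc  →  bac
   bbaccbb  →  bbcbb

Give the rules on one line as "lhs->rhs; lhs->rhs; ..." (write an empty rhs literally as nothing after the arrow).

aa->c; aaa->c; ab->a; ccb->ab

  | acaaaab => accab => acca
  | aacaabac => ccaabac => cccbac => cabac => caac => ccc
  | aaabc => cbc
  | caaa => cc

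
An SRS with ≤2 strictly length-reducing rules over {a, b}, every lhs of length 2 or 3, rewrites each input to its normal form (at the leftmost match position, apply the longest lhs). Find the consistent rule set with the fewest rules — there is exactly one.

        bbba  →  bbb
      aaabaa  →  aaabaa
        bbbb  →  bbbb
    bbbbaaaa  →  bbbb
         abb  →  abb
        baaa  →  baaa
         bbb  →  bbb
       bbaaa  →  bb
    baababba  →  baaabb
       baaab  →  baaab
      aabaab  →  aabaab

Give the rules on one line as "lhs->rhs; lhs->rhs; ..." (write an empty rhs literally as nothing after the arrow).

  | bbba => bbb
  | aaabaa
  | bbbb
  | bbbbaaaa => bbbbaaa => bbbbaa => bbbba => bbbb

bab->ab; bba->bb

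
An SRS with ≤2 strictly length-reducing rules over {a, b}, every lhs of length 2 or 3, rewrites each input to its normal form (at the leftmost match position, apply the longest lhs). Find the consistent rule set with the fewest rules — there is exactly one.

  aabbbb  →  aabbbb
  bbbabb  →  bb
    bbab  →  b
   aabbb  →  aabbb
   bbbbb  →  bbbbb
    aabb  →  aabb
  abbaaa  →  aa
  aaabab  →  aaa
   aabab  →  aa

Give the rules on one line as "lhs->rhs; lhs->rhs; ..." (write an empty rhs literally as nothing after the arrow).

ba->; bab->ba

  | aabbbb
  | bbbabb => bbbab => bbba => bb
  | bbab => bba => b
  | aabbb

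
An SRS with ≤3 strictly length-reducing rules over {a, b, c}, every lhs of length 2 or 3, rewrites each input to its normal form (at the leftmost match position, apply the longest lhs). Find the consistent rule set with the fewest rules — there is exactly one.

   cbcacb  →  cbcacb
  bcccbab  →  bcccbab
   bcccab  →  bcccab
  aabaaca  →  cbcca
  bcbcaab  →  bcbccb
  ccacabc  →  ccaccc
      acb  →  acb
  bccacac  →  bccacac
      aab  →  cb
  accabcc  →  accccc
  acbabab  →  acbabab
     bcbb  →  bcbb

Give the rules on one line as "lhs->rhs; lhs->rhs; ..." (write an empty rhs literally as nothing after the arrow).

aa->c; abc->cc

  | cbcacb
  | bcccbab
  | bcccab
  | aabaaca => cbaaca => cbcca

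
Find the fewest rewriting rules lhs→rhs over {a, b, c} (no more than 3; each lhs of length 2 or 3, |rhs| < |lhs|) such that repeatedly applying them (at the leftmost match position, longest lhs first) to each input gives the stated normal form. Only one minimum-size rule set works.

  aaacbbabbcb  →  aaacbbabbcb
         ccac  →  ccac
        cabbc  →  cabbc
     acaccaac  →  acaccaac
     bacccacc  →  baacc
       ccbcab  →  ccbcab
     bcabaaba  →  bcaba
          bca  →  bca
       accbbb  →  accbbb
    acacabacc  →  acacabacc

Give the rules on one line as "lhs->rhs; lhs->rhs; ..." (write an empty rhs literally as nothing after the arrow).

  | aaacbbabbcb
  | ccac
  | cabbc
  | acaccaac

aab->; ccc->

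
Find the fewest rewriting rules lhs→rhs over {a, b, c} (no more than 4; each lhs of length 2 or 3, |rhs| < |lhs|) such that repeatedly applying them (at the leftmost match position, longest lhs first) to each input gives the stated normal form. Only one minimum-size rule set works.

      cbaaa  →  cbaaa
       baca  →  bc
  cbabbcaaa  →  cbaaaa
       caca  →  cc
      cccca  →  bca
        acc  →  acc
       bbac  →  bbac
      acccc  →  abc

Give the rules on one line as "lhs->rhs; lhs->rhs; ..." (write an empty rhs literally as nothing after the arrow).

  | cbaaa
  | baca => bc
  | cbabbcaaa => cbaaaa
  | caca => cc

aca->c; bbc->; ccc->b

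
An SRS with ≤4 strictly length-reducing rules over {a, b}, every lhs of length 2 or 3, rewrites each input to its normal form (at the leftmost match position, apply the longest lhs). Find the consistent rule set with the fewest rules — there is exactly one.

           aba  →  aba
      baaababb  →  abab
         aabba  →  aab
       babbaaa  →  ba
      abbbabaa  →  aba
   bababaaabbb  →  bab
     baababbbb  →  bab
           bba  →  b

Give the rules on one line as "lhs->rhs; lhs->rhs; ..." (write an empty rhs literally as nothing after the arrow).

  | aba
  | baaababb => ababb => abab
  | aabba => aab
  | babbaaa => babaa => ba

baa->; bb->b; bba->b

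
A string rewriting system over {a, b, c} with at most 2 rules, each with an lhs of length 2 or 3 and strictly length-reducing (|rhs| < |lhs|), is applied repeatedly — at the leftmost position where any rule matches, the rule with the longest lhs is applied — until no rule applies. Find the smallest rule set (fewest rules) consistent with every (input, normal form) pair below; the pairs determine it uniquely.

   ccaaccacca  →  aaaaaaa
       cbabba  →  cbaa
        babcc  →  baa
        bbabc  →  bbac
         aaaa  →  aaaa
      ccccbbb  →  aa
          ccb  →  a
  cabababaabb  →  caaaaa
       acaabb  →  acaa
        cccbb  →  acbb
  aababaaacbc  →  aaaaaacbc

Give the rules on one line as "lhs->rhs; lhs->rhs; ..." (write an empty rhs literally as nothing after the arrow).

ab->a; cc->a

  | ccaaccacca => aaaccacca => aaaaacca => aaaaaaa
  | cbabba => cbaba => cbaa
  | babcc => bacc => baa
  | bbabc => bbac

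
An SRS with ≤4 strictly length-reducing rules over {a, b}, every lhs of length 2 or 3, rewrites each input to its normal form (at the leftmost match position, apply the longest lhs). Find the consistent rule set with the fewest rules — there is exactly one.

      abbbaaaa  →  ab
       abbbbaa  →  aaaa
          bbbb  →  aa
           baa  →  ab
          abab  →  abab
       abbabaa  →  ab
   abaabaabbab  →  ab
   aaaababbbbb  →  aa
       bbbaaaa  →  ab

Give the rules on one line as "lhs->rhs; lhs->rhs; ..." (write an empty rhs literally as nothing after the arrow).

aab->ab; baa->ab; bb->a

  | abbbaaaa => aabaaaa => abaaaa => aabaa => abaa => aab => ab
  | abbbbaa => aabbaa => abbaa => aaaa
  | bbbb => abb => aa
  | baa => ab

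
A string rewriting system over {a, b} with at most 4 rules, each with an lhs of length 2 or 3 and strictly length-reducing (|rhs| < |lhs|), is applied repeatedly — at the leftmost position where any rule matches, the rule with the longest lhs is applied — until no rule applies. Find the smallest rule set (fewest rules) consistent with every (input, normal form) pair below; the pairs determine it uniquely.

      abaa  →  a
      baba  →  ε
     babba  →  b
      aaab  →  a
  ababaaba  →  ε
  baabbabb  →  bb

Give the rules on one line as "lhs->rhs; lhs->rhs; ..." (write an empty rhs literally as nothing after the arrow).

  | abaa => aaa => a
  | baba => ba => ε
  | babba => bba => b
  | aaab => ab => a

aa->; ab->a; ba->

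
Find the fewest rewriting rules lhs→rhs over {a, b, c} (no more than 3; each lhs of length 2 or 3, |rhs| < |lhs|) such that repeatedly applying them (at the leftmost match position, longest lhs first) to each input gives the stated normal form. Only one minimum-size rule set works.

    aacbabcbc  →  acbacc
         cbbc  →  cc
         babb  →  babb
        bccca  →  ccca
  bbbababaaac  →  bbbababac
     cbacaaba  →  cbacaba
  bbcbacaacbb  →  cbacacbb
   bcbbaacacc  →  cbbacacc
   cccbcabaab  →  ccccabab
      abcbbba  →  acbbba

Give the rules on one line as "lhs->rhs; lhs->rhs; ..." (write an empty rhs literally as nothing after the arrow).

  | aacbabcbc => acbabcbc => acbacbc => acbacc
  | cbbc => cbc => cc
  | babb
  | bccca => ccca

aa->a; bc->c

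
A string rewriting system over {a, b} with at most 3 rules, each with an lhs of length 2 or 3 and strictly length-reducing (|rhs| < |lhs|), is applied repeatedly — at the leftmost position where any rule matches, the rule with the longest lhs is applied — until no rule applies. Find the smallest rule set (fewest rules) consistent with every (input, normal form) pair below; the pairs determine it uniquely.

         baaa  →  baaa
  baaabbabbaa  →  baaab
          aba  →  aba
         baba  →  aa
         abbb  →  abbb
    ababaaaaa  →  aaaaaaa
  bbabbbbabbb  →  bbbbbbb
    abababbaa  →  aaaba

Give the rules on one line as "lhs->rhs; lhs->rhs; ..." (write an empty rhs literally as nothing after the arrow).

  | baaa
  | baaabbabbaa => baaabbbaa => baaabba => baaab
  | aba
  | baba => aa

bab->a; bba->b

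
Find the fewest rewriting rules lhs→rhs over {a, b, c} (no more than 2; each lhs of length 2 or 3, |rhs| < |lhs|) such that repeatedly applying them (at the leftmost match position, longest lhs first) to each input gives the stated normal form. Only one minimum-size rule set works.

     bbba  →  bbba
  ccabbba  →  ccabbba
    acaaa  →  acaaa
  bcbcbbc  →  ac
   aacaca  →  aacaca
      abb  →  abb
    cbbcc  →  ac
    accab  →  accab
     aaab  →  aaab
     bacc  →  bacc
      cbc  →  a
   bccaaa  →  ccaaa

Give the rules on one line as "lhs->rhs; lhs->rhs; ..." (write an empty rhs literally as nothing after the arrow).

  | bbba
  | ccabbba
  | acaaa
  | bcbcbbc => cbcbbc => abbc => abc => ac

bc->c; cbc->a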